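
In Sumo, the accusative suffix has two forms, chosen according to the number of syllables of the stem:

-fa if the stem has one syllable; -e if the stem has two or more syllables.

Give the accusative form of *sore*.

soree

*sore* (2 syllables) → -e → *soree*.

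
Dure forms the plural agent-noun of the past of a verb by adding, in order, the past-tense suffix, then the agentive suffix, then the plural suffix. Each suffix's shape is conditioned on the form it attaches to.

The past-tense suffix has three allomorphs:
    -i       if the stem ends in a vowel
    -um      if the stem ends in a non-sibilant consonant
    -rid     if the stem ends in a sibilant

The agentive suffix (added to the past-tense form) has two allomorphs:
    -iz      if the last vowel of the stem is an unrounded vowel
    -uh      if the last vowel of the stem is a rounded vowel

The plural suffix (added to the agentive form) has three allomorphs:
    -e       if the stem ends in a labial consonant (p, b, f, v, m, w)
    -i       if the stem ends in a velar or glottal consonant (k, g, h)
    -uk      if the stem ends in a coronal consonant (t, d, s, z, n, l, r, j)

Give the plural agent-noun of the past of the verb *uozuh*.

uozuhumuhi

*uozuh*: final sound = /h/, a non-sibilant consonant → -um → *uozuhum*.
The last vowel of the past-tense form *uozuhum* is /u/, which is a rounded vowel, so the agentive suffix is -uh, giving *uozuhumuh*.
The agentive form *uozuhumuh*: final consonant = /h/, velar/glottal → -i → *uozuhumuhi*.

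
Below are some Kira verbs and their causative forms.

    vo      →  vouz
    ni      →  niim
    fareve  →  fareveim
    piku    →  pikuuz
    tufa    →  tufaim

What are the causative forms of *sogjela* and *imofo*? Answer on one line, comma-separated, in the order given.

The alternation tracks the last vowel of the stem — -uz when the last vowel of the stem is a rounded vowel (*vo*, *piku*); -im when the last vowel of the stem is an unrounded vowel (*ni*, *fareve*, *tufa*).
The last vowel of *sogjela* is /a/, which is an unrounded vowel, so the suffix is -im, giving *sogjelaim*.
Since the last vowel of *imofo* is /o/ (a rounded vowel), it takes -uz, giving *imofouz*.

sogjelaim, imofouz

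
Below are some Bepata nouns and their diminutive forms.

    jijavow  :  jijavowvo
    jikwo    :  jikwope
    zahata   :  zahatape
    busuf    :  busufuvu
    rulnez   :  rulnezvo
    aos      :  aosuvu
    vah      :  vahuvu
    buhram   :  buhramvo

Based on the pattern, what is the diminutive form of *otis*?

The pattern is voicing of the final sound: -uvu when the stem ends in a voiceless consonant (*busuf*, *aos*, *vah*); -vo when the stem ends in a voiced consonant (*jijavow*, *rulnez*, *buhram*); -pe when the stem ends in a vowel (*jikwo*, *zahata*).
Since the final sound of *otis* is /s/ (a voiceless consonant), it takes -uvu, giving *otisuvu*.

otisuvu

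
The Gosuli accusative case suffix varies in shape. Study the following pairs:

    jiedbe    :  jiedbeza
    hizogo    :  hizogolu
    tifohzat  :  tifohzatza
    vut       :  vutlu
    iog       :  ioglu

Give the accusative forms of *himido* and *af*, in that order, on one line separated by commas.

himidolu, afza

The suffix is conditioned by the last vowel: -lu when the last vowel of the stem is a rounded vowel (*hizogo*, *vut*, *iog*); -za when the last vowel of the stem is an unrounded vowel (*jiedbe*, *tifohzat*).
Since the last vowel of *himido* is /o/ (a rounded vowel), it takes -lu, giving *himidolu*.
Since the last vowel of *af* is /a/ (an unrounded vowel), it takes -za, giving *afza*.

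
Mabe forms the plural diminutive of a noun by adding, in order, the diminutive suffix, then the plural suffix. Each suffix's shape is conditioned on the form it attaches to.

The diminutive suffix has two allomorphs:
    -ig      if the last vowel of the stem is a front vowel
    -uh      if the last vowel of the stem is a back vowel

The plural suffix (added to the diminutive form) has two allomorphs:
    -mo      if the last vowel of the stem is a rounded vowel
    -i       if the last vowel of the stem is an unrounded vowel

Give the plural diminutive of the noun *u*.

*u*: last vowel = /u/, a back vowel → -uh → *uuh*.
The last vowel of the diminutive form *uuh* is /u/, which is a rounded vowel, so the plural suffix is -mo, giving *uuhmo*.

uuhmo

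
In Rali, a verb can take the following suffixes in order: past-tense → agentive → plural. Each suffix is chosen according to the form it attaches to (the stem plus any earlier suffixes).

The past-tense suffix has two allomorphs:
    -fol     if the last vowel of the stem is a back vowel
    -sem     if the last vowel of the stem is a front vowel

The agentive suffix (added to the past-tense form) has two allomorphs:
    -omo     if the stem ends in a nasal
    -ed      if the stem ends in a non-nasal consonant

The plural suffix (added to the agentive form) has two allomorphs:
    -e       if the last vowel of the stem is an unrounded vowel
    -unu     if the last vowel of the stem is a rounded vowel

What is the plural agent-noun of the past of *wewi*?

The last vowel of *wewi* is /i/, which is a front vowel, so the past-tense suffix is -sem, giving *wewisem*.
The past-tense form *wewisem*: final consonant = /m/, a nasal → -omo → *wewisemomo*.
The last vowel of the agentive form *wewisemomo* is /o/, which is a rounded vowel, so the plural suffix is -unu, giving *wewisemomounu*.

wewisemomounu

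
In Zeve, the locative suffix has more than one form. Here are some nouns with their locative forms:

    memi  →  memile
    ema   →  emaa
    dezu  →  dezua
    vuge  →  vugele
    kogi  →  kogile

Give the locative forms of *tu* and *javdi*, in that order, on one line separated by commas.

tua, javdile

The suffix is conditioned by the last vowel: -le when the last vowel of the stem is a front vowel (*memi*, *vuge*, *kogi*); -a when the last vowel of the stem is a back vowel (*ema*, *dezu*).
*tu*: last vowel = /u/, a back vowel → -a → *tua*.
The last vowel of *javdi* is /i/, which is a front vowel, so the suffix is -le, giving *javdile*.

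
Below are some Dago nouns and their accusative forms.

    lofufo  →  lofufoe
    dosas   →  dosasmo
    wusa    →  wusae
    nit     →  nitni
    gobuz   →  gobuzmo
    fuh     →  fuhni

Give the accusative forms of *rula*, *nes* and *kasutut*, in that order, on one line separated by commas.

rulae, nesmo, kasututni

The pattern is sibilance of the final sound: -mo when the stem ends in a sibilant (*dosas*, *gobuz*); -ni when the stem ends in a non-sibilant consonant (*nit*, *fuh*); -e when the stem ends in a vowel (*lofufo*, *wusa*).
Since the final sound of *rula* is /a/ (a vowel), it takes -e, giving *rulae*.
*nes*: final sound = /s/, a sibilant → -mo → *nesmo*.
Since the final sound of *kasutut* is /t/ (a non-sibilant consonant), it takes -ni, giving *kasututni*.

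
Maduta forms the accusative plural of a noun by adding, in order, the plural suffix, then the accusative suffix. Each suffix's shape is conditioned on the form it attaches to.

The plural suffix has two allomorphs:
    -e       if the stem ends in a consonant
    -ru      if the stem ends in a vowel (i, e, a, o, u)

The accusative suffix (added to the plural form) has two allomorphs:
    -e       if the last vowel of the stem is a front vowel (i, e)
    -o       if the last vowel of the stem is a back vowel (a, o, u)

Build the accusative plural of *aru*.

aruruo

The final sound of *aru* is /u/, which is a vowel, so the plural suffix is -ru, giving *aruru*.
The last vowel of the plural form *aruru* is /u/, which is a back vowel, so the accusative suffix is -o, giving *aruruo*.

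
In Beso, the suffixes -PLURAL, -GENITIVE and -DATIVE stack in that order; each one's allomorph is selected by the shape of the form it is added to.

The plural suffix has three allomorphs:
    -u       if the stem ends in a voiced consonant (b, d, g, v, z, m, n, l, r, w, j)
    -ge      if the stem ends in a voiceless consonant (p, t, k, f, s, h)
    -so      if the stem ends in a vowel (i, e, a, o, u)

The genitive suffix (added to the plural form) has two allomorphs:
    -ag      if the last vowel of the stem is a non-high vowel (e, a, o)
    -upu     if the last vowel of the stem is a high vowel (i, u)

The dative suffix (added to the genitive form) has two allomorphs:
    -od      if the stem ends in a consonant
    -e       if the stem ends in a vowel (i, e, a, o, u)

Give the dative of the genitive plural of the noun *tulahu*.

Since the final sound of *tulahu* is /u/ (a vowel), it takes -so, giving *tulahuso*.
The last vowel of the plural form *tulahuso* is /o/, which is a non-high vowel, so the genitive suffix is -ag, giving *tulahusoag*.
The final sound of the genitive form *tulahusoag* is /g/, which is a consonant, so the dative suffix is -od, giving *tulahusoagod*.

tulahusoagod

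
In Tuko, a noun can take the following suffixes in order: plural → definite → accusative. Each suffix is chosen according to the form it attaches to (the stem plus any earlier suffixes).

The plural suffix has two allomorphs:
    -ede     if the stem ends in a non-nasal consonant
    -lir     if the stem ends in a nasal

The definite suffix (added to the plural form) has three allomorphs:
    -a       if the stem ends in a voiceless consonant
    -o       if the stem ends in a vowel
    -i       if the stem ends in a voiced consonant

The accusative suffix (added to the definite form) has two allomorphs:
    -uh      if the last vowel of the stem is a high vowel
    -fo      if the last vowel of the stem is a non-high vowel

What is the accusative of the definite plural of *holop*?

*holop* — final consonant /p/ (non-nasal) → -ede → *holopede*.
The plural form *holopede* — final sound /e/ (a vowel) → -o → *holopedeo*.
The definite form *holopedeo*: last vowel = /o/, a non-high vowel → -fo → *holopedeofo*.

holopedeofo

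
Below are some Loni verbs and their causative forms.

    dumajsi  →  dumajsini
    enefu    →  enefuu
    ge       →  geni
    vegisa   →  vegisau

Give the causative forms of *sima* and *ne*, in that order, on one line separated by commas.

simau, neni

The suffix is conditioned by the last vowel: -ni when the last vowel of the stem is a front vowel (*dumajsi*, *ge*); -u when the last vowel of the stem is a back vowel (*enefu*, *vegisa*).
Since the last vowel of *sima* is /a/ (a back vowel), it takes -u, giving *simau*.
*ne* — last vowel /e/ (a front vowel) → -ni → *neni*.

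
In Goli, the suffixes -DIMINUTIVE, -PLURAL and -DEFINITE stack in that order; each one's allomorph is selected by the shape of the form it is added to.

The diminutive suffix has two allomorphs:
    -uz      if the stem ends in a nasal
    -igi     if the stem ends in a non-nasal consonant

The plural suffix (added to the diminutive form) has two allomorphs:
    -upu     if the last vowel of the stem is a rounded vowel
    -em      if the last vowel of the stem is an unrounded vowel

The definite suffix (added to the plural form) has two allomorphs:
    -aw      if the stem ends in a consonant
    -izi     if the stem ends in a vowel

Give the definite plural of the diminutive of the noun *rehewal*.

Since the final consonant of *rehewal* is /l/ (non-nasal), it takes -igi, giving *rehewaligi*.
The last vowel of the diminutive form *rehewaligi* is /i/, which is an unrounded vowel, so the plural suffix is -em, giving *rehewaligiem*.
The final sound of the plural form *rehewaligiem* is /m/, which is a consonant, so the definite suffix is -aw, giving *rehewaligiemaw*.

rehewaligiemaw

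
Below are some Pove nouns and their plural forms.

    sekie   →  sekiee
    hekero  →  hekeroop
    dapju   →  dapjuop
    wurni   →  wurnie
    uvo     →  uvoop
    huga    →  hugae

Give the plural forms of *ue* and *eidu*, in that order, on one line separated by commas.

The suffix is conditioned by the last vowel: -op when the last vowel of the stem is a rounded vowel (*hekero*, *dapju*, *uvo*); -e when the last vowel of the stem is an unrounded vowel (*sekie*, *wurni*, *huga*).
*ue*: last vowel = /e/, an unrounded vowel → -e → *uee*.
Since the last vowel of *eidu* is /u/ (a rounded vowel), it takes -op, giving *eiduop*.

uee, eiduop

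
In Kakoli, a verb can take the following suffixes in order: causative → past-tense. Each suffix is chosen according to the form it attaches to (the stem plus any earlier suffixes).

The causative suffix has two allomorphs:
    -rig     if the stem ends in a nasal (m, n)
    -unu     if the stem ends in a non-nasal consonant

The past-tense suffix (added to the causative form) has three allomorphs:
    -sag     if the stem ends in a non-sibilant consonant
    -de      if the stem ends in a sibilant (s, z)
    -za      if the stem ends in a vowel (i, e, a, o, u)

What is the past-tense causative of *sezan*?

sezanrigsag

*sezan*: final consonant = /n/, a nasal → -rig → *sezanrig*.
The final sound of the causative form *sezanrig* is /g/, which is a non-sibilant consonant, so the past-tense suffix is -sag, giving *sezanrigsag*.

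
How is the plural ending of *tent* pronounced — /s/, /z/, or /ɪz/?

/s/

The stem *tent* ends in a voiceless non-sibilant consonant.
The plural suffix surfaces as /ɪz/ after sibilants, /s/ after other voiceless consonants, and /z/ after other voiced sounds.
So the plural -s on *tent* is pronounced /s/.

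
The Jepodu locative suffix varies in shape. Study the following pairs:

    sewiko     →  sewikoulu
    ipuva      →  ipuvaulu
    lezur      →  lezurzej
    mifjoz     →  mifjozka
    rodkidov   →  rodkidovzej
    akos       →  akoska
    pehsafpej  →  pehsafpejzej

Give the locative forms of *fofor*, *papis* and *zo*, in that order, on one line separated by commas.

foforzej, papiska, zoulu

The alternation tracks the final sound of the stem — -ka when the stem ends in a sibilant (*mifjoz*, *akos*); -zej when the stem ends in a non-sibilant consonant (*lezur*, *rodkidov*, *pehsafpej*); -ulu when the stem ends in a vowel (*sewiko*, *ipuva*).
The final sound of *fofor* is /r/, which is a non-sibilant consonant, so the suffix is -zej, giving *foforzej*.
*papis* — final sound /s/ (a sibilant) → -ka → *papiska*.
Since the final sound of *zo* is /o/ (a vowel), it takes -ulu, giving *zoulu*.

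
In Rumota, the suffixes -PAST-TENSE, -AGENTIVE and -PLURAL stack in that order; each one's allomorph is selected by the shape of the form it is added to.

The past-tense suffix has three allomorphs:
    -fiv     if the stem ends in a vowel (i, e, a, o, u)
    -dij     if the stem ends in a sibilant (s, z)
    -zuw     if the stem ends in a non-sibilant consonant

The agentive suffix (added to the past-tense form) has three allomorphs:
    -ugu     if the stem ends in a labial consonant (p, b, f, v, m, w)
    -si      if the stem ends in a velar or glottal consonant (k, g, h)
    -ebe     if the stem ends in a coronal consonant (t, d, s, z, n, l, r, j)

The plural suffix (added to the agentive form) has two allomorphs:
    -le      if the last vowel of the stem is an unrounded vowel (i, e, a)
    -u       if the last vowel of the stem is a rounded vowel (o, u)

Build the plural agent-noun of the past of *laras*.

The final sound of *laras* is /s/, which is a sibilant, so the past-tense suffix is -dij, giving *larasdij*.
Since the final consonant of the past-tense form *larasdij* is /j/ (coronal), it takes -ebe, giving *larasdijebe*.
The agentive form *larasdijebe*: last vowel = /e/, an unrounded vowel → -le → *larasdijebele*.

larasdijebele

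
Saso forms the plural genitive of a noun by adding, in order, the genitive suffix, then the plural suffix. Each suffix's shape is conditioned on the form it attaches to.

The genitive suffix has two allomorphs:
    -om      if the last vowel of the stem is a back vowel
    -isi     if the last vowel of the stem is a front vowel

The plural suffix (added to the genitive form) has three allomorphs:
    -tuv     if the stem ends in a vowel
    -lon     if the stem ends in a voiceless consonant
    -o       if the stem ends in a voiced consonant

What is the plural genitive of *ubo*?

uboomo

Since the last vowel of *ubo* is /o/ (a back vowel), it takes -om, giving *uboom*.
The final sound of the genitive form *uboom* is /m/, which is a voiced consonant, so the plural suffix is -o, giving *uboomo*.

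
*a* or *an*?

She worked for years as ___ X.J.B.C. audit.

an

The indefinite article is chosen by the initial *sound* of the following word, not its spelling.
The initialism *X.J.B.C.* is read letter by letter; the first letter, X, is pronounced /ɛks/, which begins with a vowel sound.
So the article is *an*: She worked for years as an X.J.B.C. audit.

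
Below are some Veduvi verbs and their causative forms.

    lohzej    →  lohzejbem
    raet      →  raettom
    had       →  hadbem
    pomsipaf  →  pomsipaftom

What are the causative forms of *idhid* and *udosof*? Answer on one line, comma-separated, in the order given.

idhidbem, udosoftom

The pattern is voicing of the final consonant: -tom when the stem ends in a voiceless consonant (*raet*, *pomsipaf*); -bem when the stem ends in a voiced consonant (*lohzej*, *had*).
Since the final consonant of *idhid* is /d/ (voiced), it takes -bem, giving *idhidbem*.
*udosof* — final consonant /f/ (voiceless) → -tom → *udosoftom*.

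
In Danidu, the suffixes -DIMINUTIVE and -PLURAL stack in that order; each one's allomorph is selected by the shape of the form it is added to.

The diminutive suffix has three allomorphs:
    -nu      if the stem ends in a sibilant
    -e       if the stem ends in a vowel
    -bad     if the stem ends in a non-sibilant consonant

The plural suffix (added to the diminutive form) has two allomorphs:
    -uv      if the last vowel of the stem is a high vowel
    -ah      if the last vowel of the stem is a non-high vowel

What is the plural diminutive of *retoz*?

retoznuuv

The final sound of *retoz* is /z/, which is a sibilant, so the diminutive suffix is -nu, giving *retoznu*.
The diminutive form *retoznu*: last vowel = /u/, a high vowel → -uv → *retoznuuv*.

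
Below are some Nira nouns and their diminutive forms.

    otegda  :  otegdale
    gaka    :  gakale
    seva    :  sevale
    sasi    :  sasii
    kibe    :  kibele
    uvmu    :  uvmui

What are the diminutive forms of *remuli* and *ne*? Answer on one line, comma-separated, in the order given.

remulii, nele

The suffix is conditioned by the last vowel: -i when the last vowel of the stem is a high vowel (*sasi*, *uvmu*); -le when the last vowel of the stem is a non-high vowel (*otegda*, *gaka*, *seva*, *kibe*).
*remuli* — last vowel /i/ (a high vowel) → -i → *remulii*.
The last vowel of *ne* is /e/, which is a non-high vowel, so the suffix is -le, giving *nele*.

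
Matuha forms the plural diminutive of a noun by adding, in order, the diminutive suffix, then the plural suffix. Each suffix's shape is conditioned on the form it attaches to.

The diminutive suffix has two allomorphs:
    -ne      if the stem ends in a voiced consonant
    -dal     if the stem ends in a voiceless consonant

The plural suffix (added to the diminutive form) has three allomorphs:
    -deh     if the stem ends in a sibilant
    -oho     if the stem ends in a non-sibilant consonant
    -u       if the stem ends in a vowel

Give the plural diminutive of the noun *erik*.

The final consonant of *erik* is /k/, which is voiceless, so the diminutive suffix is -dal, giving *erikdal*.
The diminutive form *erikdal* — final sound /l/ (a non-sibilant consonant) → -oho → *erikdaloho*.

erikdaloho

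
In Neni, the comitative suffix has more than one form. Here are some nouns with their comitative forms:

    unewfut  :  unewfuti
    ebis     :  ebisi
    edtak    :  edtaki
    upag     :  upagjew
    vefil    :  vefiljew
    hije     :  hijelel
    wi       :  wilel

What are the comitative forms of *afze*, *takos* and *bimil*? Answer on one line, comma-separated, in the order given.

The pattern is voicing of the final sound: -i when the stem ends in a voiceless consonant (*unewfut*, *ebis*, *edtak*); -jew when the stem ends in a voiced consonant (*upag*, *vefil*); -lel when the stem ends in a vowel (*hije*, *wi*).
Since the final sound of *afze* is /e/ (a vowel), it takes -lel, giving *afzelel*.
*takos* — final sound /s/ (a voiceless consonant) → -i → *takosi*.
*bimil* — final sound /l/ (a voiced consonant) → -jew → *bimiljew*.

afzelel, takosi, bimiljew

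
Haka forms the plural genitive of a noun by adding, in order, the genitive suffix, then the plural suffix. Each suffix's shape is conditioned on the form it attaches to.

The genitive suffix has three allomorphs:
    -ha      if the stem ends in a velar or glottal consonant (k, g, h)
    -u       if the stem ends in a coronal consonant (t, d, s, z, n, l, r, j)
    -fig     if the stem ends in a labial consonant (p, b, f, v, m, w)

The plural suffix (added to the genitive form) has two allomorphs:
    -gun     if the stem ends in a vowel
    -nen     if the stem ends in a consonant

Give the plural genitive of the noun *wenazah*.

*wenazah* — final consonant /h/ (velar/glottal) → -ha → *wenazahha*.
Since the final sound of the genitive form *wenazahha* is /a/ (a vowel), it takes -gun, giving *wenazahhagun*.

wenazahhagun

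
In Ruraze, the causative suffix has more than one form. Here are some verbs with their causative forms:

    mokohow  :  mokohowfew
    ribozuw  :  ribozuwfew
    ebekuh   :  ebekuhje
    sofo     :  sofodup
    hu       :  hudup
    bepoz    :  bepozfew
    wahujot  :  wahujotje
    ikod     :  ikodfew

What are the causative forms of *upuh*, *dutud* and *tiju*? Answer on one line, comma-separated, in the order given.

The alternation tracks the final sound of the stem — -je when the stem ends in a voiceless consonant (*ebekuh*, *wahujot*); -few when the stem ends in a voiced consonant (*mokohow*, *ribozuw*, *bepoz*, *ikod*); -dup when the stem ends in a vowel (*sofo*, *hu*).
The final sound of *upuh* is /h/, which is a voiceless consonant, so the suffix is -je, giving *upuhje*.
The final sound of *dutud* is /d/, which is a voiced consonant, so the suffix is -few, giving *dutudfew*.
*tiju* — final sound /u/ (a vowel) → -dup → *tijudup*.

upuhje, dutudfew, tijudup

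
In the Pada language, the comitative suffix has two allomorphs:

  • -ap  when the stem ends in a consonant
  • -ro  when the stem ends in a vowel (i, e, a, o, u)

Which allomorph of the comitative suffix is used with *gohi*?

The final sound of *gohi* is /i/, which is a vowel, so the suffix is -ro.

-ro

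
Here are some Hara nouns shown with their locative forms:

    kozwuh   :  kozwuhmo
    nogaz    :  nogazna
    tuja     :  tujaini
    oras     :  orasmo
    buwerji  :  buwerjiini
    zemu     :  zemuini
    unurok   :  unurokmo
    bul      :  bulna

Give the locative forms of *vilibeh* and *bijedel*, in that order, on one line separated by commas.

The suffix is conditioned by the final sound: -mo when the stem ends in a voiceless consonant (*kozwuh*, *oras*, *unurok*); -na when the stem ends in a voiced consonant (*nogaz*, *bul*); -ini when the stem ends in a vowel (*tuja*, *buwerji*, *zemu*).
*vilibeh* — final sound /h/ (a voiceless consonant) → -mo → *vilibehmo*.
The final sound of *bijedel* is /l/, which is a voiced consonant, so the suffix is -na, giving *bijedelna*.

vilibehmo, bijedelna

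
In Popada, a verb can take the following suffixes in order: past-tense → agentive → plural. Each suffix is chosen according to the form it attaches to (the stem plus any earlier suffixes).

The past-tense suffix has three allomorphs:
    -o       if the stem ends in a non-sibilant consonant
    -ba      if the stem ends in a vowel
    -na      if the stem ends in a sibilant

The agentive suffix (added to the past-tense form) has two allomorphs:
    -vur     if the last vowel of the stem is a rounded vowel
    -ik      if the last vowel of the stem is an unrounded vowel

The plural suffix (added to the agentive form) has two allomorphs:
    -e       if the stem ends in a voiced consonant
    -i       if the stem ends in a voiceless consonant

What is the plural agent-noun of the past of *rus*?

rusnaiki

Since the final sound of *rus* is /s/ (a sibilant), it takes -na, giving *rusna*.
Since the last vowel of the past-tense form *rusna* is /a/ (an unrounded vowel), it takes -ik, giving *rusnaik*.
The agentive form *rusnaik* — final consonant /k/ (voiceless) → -i → *rusnaiki*.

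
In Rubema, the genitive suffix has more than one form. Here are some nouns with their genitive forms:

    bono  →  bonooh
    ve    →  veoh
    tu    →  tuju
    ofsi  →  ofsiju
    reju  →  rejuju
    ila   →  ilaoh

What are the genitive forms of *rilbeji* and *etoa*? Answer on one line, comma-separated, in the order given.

rilbejiju, etoaoh

The alternation tracks the last vowel of the stem — -ju when the last vowel of the stem is a high vowel (*tu*, *ofsi*, *reju*); -oh when the last vowel of the stem is a non-high vowel (*bono*, *ve*, *ila*).
The last vowel of *rilbeji* is /i/, which is a high vowel, so the suffix is -ju, giving *rilbejiju*.
Since the last vowel of *etoa* is /a/ (a non-high vowel), it takes -oh, giving *etoaoh*.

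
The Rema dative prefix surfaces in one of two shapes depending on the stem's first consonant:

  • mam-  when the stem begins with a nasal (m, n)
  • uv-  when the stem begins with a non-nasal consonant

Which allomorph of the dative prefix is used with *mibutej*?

mam-

Since the first consonant of *mibutej* is /m/ (a nasal), it takes mam-.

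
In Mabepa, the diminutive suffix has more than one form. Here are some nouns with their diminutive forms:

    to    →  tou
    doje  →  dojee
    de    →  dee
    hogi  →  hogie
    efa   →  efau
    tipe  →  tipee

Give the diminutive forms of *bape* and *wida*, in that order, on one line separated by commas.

Looking at the last vowel of each stem: -e when the last vowel of the stem is a front vowel (*doje*, *de*, *hogi*, *tipe*); -u when the last vowel of the stem is a back vowel (*to*, *efa*).
Since the last vowel of *bape* is /e/ (a front vowel), it takes -e, giving *bapee*.
*wida* — last vowel /a/ (a back vowel) → -u → *widau*.

bapee, widau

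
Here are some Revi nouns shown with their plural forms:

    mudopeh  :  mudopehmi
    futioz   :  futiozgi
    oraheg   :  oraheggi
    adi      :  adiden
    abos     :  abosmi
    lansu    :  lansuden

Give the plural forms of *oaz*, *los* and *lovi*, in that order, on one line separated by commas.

oazgi, losmi, loviden

The pattern is voicing of the final sound: -mi when the stem ends in a voiceless consonant (*mudopeh*, *abos*); -gi when the stem ends in a voiced consonant (*futioz*, *oraheg*); -den when the stem ends in a vowel (*adi*, *lansu*).
The final sound of *oaz* is /z/, which is a voiced consonant, so the suffix is -gi, giving *oazgi*.
Since the final sound of *los* is /s/ (a voiceless consonant), it takes -mi, giving *losmi*.
The final sound of *lovi* is /i/, which is a vowel, so the suffix is -den, giving *loviden*.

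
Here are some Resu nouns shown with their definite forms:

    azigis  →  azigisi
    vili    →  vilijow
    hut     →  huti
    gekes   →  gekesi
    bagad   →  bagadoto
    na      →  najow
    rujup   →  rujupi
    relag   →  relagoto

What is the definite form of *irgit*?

irgiti

The suffix is conditioned by the final sound: -i when the stem ends in a voiceless consonant (*azigis*, *hut*, *gekes*, *rujup*); -oto when the stem ends in a voiced consonant (*bagad*, *relag*); -jow when the stem ends in a vowel (*vili*, *na*).
The final sound of *irgit* is /t/, which is a voiceless consonant, so the suffix is -i, giving *irgiti*.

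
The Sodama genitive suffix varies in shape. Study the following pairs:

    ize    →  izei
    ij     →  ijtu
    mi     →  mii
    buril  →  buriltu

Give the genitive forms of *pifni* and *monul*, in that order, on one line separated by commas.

pifnii, monultu

The pattern is consonant vs. vowel: -tu when the stem ends in a consonant (*ij*, *buril*); -i when the stem ends in a vowel (*ize*, *mi*).
The final sound of *pifni* is /i/, which is a vowel, so the suffix is -i, giving *pifnii*.
*monul*: final sound = /l/, a consonant → -tu → *monultu*.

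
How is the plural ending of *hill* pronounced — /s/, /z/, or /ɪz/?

/z/

The stem *hill* ends in a voiced non-sibilant sound.
The plural suffix surfaces as /ɪz/ after sibilants, /s/ after other voiceless consonants, and /z/ after other voiced sounds.
So the plural -s on *hill* is pronounced /z/.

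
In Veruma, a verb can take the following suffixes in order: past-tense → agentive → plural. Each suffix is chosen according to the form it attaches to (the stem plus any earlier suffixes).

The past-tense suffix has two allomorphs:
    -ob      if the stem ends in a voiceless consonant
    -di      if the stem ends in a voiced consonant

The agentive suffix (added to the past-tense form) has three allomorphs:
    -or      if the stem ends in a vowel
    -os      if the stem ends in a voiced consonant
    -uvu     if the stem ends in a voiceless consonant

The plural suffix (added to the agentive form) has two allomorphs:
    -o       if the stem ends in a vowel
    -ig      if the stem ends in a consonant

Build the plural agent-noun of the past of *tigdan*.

tigdandiorig

The final consonant of *tigdan* is /n/, which is voiced, so the past-tense suffix is -di, giving *tigdandi*.
The past-tense form *tigdandi*: final sound = /i/, a vowel → -or → *tigdandior*.
The agentive form *tigdandior* — final sound /r/ (a consonant) → -ig → *tigdandiorig*.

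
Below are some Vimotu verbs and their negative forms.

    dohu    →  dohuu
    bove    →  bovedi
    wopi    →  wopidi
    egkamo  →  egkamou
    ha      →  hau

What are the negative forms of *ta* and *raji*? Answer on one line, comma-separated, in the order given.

The alternation tracks the last vowel of the stem — -di when the last vowel of the stem is a front vowel (*bove*, *wopi*); -u when the last vowel of the stem is a back vowel (*dohu*, *egkamo*, *ha*).
*ta*: last vowel = /a/, a back vowel → -u → *tau*.
*raji*: last vowel = /i/, a front vowel → -di → *rajidi*.

tau, rajidi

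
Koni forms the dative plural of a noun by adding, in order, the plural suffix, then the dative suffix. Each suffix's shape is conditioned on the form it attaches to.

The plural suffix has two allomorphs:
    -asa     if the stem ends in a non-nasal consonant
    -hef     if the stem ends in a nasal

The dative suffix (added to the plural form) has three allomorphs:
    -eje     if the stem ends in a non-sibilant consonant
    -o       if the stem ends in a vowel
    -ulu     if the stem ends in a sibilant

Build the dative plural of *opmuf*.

The final consonant of *opmuf* is /f/, which is non-nasal, so the plural suffix is -asa, giving *opmufasa*.
Since the final sound of the plural form *opmufasa* is /a/ (a vowel), it takes -o, giving *opmufasao*.

opmufasao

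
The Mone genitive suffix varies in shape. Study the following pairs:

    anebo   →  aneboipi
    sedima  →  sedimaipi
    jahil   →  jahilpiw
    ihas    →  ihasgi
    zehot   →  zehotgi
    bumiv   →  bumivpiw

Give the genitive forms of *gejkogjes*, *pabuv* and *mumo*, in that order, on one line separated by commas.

gejkogjesgi, pabuvpiw, mumoipi

The alternation tracks the final sound of the stem — -gi when the stem ends in a voiceless consonant (*ihas*, *zehot*); -piw when the stem ends in a voiced consonant (*jahil*, *bumiv*); -ipi when the stem ends in a vowel (*anebo*, *sedima*).
The final sound of *gejkogjes* is /s/, which is a voiceless consonant, so the suffix is -gi, giving *gejkogjesgi*.
*pabuv*: final sound = /v/, a voiced consonant → -piw → *pabuvpiw*.
Since the final sound of *mumo* is /o/ (a vowel), it takes -ipi, giving *mumoipi*.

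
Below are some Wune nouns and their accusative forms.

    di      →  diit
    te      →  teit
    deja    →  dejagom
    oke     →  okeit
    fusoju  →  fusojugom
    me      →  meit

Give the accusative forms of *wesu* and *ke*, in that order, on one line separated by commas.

wesugom, keit

The pattern is front/back vowel harmony: -it when the last vowel of the stem is a front vowel (*di*, *te*, *oke*, *me*); -gom when the last vowel of the stem is a back vowel (*deja*, *fusoju*).
*wesu*: last vowel = /u/, a back vowel → -gom → *wesugom*.
*ke* — last vowel /e/ (a front vowel) → -it → *keit*.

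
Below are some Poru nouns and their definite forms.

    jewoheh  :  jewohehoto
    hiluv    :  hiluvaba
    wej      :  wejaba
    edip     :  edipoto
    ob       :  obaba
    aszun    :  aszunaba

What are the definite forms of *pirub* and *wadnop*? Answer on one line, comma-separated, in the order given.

The suffix is conditioned by the final consonant: -oto when the stem ends in a voiceless consonant (*jewoheh*, *edip*); -aba when the stem ends in a voiced consonant (*hiluv*, *wej*, *ob*, *aszun*).
The final consonant of *pirub* is /b/, which is voiced, so the suffix is -aba, giving *pirubaba*.
Since the final consonant of *wadnop* is /p/ (voiceless), it takes -oto, giving *wadnopoto*.

pirubaba, wadnopoto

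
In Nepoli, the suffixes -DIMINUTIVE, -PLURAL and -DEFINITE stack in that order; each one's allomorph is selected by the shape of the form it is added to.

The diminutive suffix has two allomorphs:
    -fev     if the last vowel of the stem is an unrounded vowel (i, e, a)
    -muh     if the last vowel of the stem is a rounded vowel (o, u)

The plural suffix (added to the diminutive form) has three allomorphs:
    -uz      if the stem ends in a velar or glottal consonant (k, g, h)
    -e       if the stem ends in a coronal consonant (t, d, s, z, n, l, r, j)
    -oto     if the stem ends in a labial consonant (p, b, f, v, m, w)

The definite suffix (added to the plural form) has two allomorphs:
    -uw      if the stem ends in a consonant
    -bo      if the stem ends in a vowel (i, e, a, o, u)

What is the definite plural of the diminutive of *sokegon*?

sokegonmuhuzuw

The last vowel of *sokegon* is /o/, which is a rounded vowel, so the diminutive suffix is -muh, giving *sokegonmuh*.
The diminutive form *sokegonmuh* — final consonant /h/ (velar/glottal) → -uz → *sokegonmuhuz*.
The final sound of the plural form *sokegonmuhuz* is /z/, which is a consonant, so the definite suffix is -uw, giving *sokegonmuhuzuw*.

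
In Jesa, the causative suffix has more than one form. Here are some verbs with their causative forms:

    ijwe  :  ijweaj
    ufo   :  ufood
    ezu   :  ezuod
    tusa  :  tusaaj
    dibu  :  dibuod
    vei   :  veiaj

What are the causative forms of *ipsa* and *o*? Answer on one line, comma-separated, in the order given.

Looking at the last vowel of each stem: -od when the last vowel of the stem is a rounded vowel (*ufo*, *ezu*, *dibu*); -aj when the last vowel of the stem is an unrounded vowel (*ijwe*, *tusa*, *vei*).
Since the last vowel of *ipsa* is /a/ (an unrounded vowel), it takes -aj, giving *ipsaaj*.
The last vowel of *o* is /o/, which is a rounded vowel, so the suffix is -od, giving *ood*.

ipsaaj, ood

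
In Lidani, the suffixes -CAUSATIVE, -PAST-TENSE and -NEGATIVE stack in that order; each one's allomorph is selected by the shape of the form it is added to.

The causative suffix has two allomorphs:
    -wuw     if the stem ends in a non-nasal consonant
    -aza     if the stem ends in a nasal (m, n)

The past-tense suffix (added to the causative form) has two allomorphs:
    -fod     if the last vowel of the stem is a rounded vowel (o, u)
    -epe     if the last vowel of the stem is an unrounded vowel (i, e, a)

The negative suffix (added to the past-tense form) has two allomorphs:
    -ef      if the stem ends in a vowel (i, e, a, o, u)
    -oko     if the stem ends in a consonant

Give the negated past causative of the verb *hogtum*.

Since the final consonant of *hogtum* is /m/ (a nasal), it takes -aza, giving *hogtumaza*.
The causative form *hogtumaza*: last vowel = /a/, an unrounded vowel → -epe → *hogtumazaepe*.
Since the final sound of the past-tense form *hogtumazaepe* is /e/ (a vowel), it takes -ef, giving *hogtumazaepeef*.

hogtumazaepeef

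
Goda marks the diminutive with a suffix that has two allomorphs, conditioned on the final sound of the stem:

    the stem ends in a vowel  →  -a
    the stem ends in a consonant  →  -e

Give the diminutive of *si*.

sia

Since the final sound of *si* is /i/ (a vowel), it takes -a, giving *sia*.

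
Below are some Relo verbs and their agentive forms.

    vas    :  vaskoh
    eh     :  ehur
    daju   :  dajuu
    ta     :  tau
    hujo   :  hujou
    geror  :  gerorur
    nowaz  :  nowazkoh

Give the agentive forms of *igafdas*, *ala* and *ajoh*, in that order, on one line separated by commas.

Looking at the final sound of each stem: -koh when the stem ends in a sibilant (*vas*, *nowaz*); -ur when the stem ends in a non-sibilant consonant (*eh*, *geror*); -u when the stem ends in a vowel (*daju*, *ta*, *hujo*).
Since the final sound of *igafdas* is /s/ (a sibilant), it takes -koh, giving *igafdaskoh*.
*ala*: final sound = /a/, a vowel → -u → *alau*.
The final sound of *ajoh* is /h/, which is a non-sibilant consonant, so the suffix is -ur, giving *ajohur*.

igafdaskoh, alau, ajohur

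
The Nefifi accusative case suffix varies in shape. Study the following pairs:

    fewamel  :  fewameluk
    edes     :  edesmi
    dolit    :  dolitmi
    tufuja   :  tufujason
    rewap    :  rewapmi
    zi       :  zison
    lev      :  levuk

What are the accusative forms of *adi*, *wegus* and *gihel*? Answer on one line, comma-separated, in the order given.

Looking at the final sound of each stem: -mi when the stem ends in a voiceless consonant (*edes*, *dolit*, *rewap*); -uk when the stem ends in a voiced consonant (*fewamel*, *lev*); -son when the stem ends in a vowel (*tufuja*, *zi*).
*adi* — final sound /i/ (a vowel) → -son → *adison*.
*wegus* — final sound /s/ (a voiceless consonant) → -mi → *wegusmi*.
*gihel* — final sound /l/ (a voiced consonant) → -uk → *giheluk*.

adison, wegusmi, giheluk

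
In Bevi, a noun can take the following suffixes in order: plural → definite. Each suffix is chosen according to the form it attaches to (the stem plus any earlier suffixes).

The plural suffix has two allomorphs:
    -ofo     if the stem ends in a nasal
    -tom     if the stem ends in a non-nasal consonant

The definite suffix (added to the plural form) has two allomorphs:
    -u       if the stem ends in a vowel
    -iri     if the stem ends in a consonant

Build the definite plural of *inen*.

The final consonant of *inen* is /n/, which is a nasal, so the plural suffix is -ofo, giving *inenofo*.
The final sound of the plural form *inenofo* is /o/, which is a vowel, so the definite suffix is -u, giving *inenofou*.

inenofou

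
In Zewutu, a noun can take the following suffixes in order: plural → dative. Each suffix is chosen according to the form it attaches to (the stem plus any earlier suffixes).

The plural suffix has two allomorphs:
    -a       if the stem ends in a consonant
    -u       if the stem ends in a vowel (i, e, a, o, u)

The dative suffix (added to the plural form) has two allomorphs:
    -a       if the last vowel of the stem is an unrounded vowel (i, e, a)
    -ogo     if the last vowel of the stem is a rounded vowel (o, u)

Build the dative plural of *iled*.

iledaa

*iled*: final sound = /d/, a consonant → -a → *ileda*.
Since the last vowel of the plural form *ileda* is /a/ (an unrounded vowel), it takes -a, giving *iledaa*.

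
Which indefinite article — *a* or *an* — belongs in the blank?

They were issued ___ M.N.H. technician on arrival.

The indefinite article is chosen by the initial *sound* of the following word, not its spelling.
The initialism *M.N.H.* is read letter by letter; the first letter, M, is pronounced /ɛm/, which begins with a vowel sound.
So the article is *an*: They were issued an M.N.H. technician on arrival.

an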